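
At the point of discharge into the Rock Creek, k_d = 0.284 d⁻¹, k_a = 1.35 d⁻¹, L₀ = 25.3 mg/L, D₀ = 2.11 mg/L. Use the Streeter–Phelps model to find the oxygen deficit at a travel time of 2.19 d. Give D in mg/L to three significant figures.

D ≈ 3.38 mg/L

k_d L₀/(k_a−k_d) = 0.284×25.3/(1.35−0.284) = 7.185/1.066 = 6.740 mg/L.
e^(−k_d t) = e^(−0.284×2.190) = 0.5369; e^(−k_a t) = e^(−1.35×2.190) = 0.05200.
D = 6.740 × (0.5369 − 0.05200) + 2.11 × 0.05200 = 3.268 + 0.1097 = 3.378 mg/L.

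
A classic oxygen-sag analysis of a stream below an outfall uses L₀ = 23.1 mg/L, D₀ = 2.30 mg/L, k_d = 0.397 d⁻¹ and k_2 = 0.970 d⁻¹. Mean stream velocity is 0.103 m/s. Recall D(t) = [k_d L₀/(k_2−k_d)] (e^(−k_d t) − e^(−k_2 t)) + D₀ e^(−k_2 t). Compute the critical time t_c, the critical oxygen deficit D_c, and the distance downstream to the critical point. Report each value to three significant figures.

t_c = [1/(k_2−k_d)] ln[(k_2/k_d)(1 − D₀(k_2−k_d)/(k_d L₀))]
= [1/(0.970−0.397)] ln[(0.970/0.397)(1 − 2.30×0.5730/(0.397×23.1))]
= (1/0.5730) ln[2.443 × 0.8563] = 1.745 × ln(2.092) = 1.745 × 0.7382 = 1.288 d.
D_c = (k_d/k_2) L₀ e^(−k_d t_c) = (0.397/0.970) × 23.1 × e^(−0.397×1.288) = 0.4093 × 23.1 × 0.5996 = 5.669 mg/L.
x_c = v t_c = 0.103 m/s × 1.288 d × 86400 s/d = 11470 m ≈ 11.5 km.

t_c ≈ 1.29 d; D_c ≈ 5.67 mg/L; x_c ≈ 11.5 km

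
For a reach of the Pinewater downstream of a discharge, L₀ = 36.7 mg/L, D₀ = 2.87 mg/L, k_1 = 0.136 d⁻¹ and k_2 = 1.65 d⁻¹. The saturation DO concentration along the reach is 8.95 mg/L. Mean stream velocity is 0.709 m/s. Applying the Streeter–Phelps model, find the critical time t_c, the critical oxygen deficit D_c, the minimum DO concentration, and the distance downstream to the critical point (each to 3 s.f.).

t_c = [1/(k_2−k_1)] ln[(k_2/k_1)(1 − D₀(k_2−k_1)/(k_1 L₀))]
= [1/(1.65−0.136)] ln[(1.65/0.136)(1 − 2.87×1.514/(0.136×36.7))]
= (1/1.514) ln[12.13 × 0.1294] = 0.6605 × ln(1.570) = 0.6605 × 0.4513 = 0.2981 d.
D_c = (k_1/k_2) L₀ e^(−k_1 t_c) = (0.136/1.65) × 36.7 × e^(−0.136×0.2981) = 0.08242 × 36.7 × 0.9603 = 2.905 mg/L.
Minimum DO = C_s − D_c = 8.95 − 2.905 = 6.045 mg/L.
x_c = v t_c = 0.709 m/s × 0.2981 d × 86400 s/d = 18260 m ≈ 18.3 km.

t_c ≈ 0.298 d; D_c ≈ 2.90 mg/L; min DO ≈ 6.05 mg/L; x_c ≈ 18.3 km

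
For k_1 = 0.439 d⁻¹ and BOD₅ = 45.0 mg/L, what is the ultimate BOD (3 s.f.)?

BOD₅ = L₀(1 − e^(−5k_1)) ⇒ L₀ = BOD₅ / (1 − e^(−5×0.439))
= 45.0 / (1 − 0.1114) = 45.0 / 0.8886 = 50.64 mg/L.

L₀ ≈ 50.6 mg/L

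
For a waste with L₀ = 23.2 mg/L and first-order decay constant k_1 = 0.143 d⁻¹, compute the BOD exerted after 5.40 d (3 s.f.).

y_t = L₀(1 − e^(−k_1 t)) = 23.2 × (1 − e^(−0.143×5.40))
= 23.2 × (1 − 0.4620) = 23.2 × 0.5380 = 12.48 mg/L.

y ≈ 12.5 mg/L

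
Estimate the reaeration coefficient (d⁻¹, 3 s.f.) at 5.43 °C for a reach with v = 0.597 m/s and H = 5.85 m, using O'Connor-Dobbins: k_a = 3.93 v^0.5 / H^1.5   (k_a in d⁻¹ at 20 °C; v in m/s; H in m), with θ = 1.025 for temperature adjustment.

k_a ≈ 0.150 d⁻¹

k_a(20) = 3.93 × 0.597^0.5 / 5.85^1.5 = 3.93 × 0.7727 / 14.15 = 0.2146 d⁻¹.
k_a(5.43) = 0.2146 × 1.025^(5.43−20) = 0.2146 × 0.6978 = 0.1498 d⁻¹.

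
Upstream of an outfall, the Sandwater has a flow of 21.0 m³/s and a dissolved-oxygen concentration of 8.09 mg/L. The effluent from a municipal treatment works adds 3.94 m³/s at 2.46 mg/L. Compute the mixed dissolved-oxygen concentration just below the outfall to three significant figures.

Flow-weighted mixing: C = (Q_r C_r + Q_w C_w)/(Q_r + Q_w)
= (21.0×8.09 + 3.94×2.46)/(21.0 + 3.94) = 179.6/24.94 = 7.201 mg/L.

7.20 mg/L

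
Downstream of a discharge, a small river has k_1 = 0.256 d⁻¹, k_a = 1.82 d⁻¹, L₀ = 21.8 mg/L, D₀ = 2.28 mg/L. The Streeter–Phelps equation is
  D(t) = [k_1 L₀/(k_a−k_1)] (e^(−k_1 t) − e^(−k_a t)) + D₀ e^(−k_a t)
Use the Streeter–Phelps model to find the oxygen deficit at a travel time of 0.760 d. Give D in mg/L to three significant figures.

D ≈ 2.61 mg/L

k_1 L₀/(k_a−k_1) = 0.256×21.8/(1.82−0.256) = 5.581/1.564 = 3.568 mg/L.
e^(−k_1 t) = e^(−0.256×0.7600) = 0.8232; e^(−k_a t) = e^(−1.82×0.7600) = 0.2508.
D = 3.568 × (0.8232 − 0.2508) + 2.28 × 0.2508 = 2.043 + 0.5718 = 2.614 mg/L.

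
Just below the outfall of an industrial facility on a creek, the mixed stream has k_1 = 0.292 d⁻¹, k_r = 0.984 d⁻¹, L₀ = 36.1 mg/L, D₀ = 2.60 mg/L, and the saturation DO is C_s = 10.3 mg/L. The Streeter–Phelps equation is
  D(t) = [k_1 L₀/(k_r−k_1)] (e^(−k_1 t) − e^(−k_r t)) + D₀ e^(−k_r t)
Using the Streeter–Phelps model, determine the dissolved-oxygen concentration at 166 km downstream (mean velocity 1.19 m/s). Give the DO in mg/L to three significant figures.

Travel time t = x/v = 166 km / (1.19 m/s) = 166000 m / 1.19 m/s = 139500 s = 1.615 d.
k_1 L₀/(k_r−k_1) = 0.292×36.1/(0.984−0.292) = 10.54/0.6920 = 15.23 mg/L.
e^(−k_1 t) = e^(−0.292×1.615) = 0.6241; e^(−k_r t) = e^(−0.984×1.615) = 0.2042.
D = 15.23 × (0.6241 − 0.2042) + 2.60 × 0.2042 = 6.396 + 0.5309 = 6.927 mg/L.
DO = C_s − D = 10.3 − 6.927 = 3.373 mg/L.

DO ≈ 3.37 mg/L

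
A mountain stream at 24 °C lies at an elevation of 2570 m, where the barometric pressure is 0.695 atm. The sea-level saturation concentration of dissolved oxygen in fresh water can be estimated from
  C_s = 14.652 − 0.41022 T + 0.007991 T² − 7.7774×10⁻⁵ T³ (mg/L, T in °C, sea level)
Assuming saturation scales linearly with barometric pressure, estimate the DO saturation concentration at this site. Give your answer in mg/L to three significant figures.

At sea level: C_s = 14.652 − 0.41022×24 + 0.007991×24² − 7.7774×10⁻⁵×24³ = 8.334 mg/L.
Pressure correction: C_s' = 8.334 × 0.695 = 5.792 mg/L.

C_s ≈ 5.79 mg/L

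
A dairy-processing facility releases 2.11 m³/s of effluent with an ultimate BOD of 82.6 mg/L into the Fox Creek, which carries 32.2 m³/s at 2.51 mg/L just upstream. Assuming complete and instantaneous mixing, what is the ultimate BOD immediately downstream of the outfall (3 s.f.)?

Flow-weighted mixing: C = (Q_r C_r + Q_w C_w)/(Q_r + Q_w)
= (32.2×2.51 + 2.11×82.6)/(32.2 + 2.11) = 255.1/34.31 = 7.435 mg/L.

7.44 mg/L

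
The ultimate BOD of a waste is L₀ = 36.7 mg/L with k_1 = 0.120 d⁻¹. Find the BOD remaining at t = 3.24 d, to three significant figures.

L_t = L₀ e^(−k_1 t) = 36.7 × e^(−0.120×3.24) = 36.7 × 0.6779 = 24.88 mg/L.

L ≈ 24.9 mg/L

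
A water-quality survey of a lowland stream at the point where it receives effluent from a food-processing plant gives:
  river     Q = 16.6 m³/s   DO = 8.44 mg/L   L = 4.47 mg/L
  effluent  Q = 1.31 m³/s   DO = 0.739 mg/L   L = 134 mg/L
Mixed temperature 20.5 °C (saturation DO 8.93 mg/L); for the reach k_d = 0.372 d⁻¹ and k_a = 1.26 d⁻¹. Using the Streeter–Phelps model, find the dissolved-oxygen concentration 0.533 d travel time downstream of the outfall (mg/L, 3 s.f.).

DO ≈ 6.59 mg/L

Mixed DO = (16.6×8.44 + 1.31×0.739)/(16.6+1.31) = 141.1/17.91 = 7.877 mg/L.
Mixed L₀ = (16.6×4.47 + 1.31×134)/(17.91) = 249.7/17.91 = 13.94 mg/L.
Initial deficit D₀ = C_s − DO₀ = 8.93 − 7.877 = 1.053 mg/L.
D(0.533) = [0.372×13.94/(1.26−0.372)](e^(−0.372×0.533) − e^(−1.26×0.533)) + 1.053 e^(−1.26×0.533)
= 5.842 × (0.8201 − 0.5109) + 1.053 × 0.5109 = 2.345 mg/L.
DO = 8.93 − 2.345 = 6.585 mg/L.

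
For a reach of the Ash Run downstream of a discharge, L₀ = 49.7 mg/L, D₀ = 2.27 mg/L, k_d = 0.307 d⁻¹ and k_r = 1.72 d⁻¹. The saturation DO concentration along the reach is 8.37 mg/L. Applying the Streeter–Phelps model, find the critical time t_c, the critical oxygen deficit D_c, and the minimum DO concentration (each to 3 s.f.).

At the critical point dD/dt = 0, so k_d L₀ e^(−k_d t) = k_r D. Substituting D(t) from the Streeter–Phelps equation and solving for t gives
t_c = ln[(k_r/k_d)(1 − D₀(k_r−k_d)/(k_d L₀))] / (k_r−k_d).
Here k_r−k_d = 1.413 d⁻¹ and 1 − D₀(k_r−k_d)/(k_d L₀) = 1 − 2.27×1.413/(0.307×49.7) = 0.7898, so
t_c = ln(5.603 × 0.7898) / 1.413 = 1.487 / 1.413 = 1.053 d.
L(t_c) = L₀ e^(−k_d t_c) = 49.7 × 0.7239 = 35.98 mg/L, and at the critical point k_r D_c = k_d L, so D_c = (0.307/1.72) × 35.98 = 6.421 mg/L.
Minimum DO = C_s − D_c = 8.37 − 6.421 = 1.949 mg/L.

t_c ≈ 1.05 d; D_c ≈ 6.42 mg/L; min DO ≈ 1.95 mg/L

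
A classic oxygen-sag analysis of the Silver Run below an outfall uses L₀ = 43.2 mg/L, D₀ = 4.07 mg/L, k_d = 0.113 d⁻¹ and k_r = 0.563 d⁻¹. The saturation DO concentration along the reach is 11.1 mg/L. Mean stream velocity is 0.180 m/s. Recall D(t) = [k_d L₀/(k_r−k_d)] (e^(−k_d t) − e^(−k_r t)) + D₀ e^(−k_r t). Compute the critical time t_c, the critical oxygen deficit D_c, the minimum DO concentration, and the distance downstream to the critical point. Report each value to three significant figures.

t_c ≈ 2.52 d; D_c ≈ 6.52 mg/L; min DO ≈ 4.58 mg/L; x_c ≈ 39.2 km

t_c = [1/(k_r−k_d)] ln[(k_r/k_d)(1 − D₀(k_r−k_d)/(k_d L₀))]
= [1/(0.563−0.113)] ln[(0.563/0.113)(1 − 4.07×0.4500/(0.113×43.2))]
= (1/0.4500) ln[4.982 × 0.6248] = 2.222 × ln(3.113) = 2.222 × 1.136 = 2.524 d.
L(t_c) = L₀ e^(−k_d t_c) = 43.2 × 0.7519 = 32.48 mg/L, and at the critical point k_r D_c = k_d L, so D_c = (0.113/0.563) × 32.48 = 6.519 mg/L.
Minimum DO = C_s − D_c = 11.1 − 6.519 = 4.581 mg/L.
x_c = v t_c = 0.180 m/s × 2.524 d × 86400 s/d = 39250 m ≈ 39.2 km.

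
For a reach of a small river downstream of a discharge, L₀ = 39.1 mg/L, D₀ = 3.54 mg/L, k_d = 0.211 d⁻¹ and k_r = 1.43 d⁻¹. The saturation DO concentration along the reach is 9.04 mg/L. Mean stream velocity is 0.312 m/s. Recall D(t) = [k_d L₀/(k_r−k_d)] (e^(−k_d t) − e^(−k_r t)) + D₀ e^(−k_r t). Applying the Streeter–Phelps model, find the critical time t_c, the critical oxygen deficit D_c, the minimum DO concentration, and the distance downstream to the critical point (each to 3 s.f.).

t_c ≈ 0.962 d; D_c ≈ 4.71 mg/L; min DO ≈ 4.33 mg/L; x_c ≈ 25.9 km

At the critical point dD/dt = 0, so k_d L₀ e^(−k_d t) = k_r D. Substituting D(t) from the Streeter–Phelps equation and solving for t gives
t_c = ln[(k_r/k_d)(1 − D₀(k_r−k_d)/(k_d L₀))] / (k_r−k_d).
Here k_r−k_d = 1.219 d⁻¹ and 1 − D₀(k_r−k_d)/(k_d L₀) = 1 − 3.54×1.219/(0.211×39.1) = 0.4769, so
t_c = ln(6.777 × 0.4769) / 1.219 = 1.173 / 1.219 = 0.9624 d.
L(t_c) = L₀ e^(−k_d t_c) = 39.1 × 0.8162 = 31.91 mg/L, and at the critical point k_r D_c = k_d L, so D_c = (0.211/1.43) × 31.91 = 4.709 mg/L.
Minimum DO = C_s − D_c = 9.04 − 4.709 = 4.331 mg/L.
x_c = v t_c = 0.312 m/s × 0.9624 d × 86400 s/d = 25940 m ≈ 25.9 km.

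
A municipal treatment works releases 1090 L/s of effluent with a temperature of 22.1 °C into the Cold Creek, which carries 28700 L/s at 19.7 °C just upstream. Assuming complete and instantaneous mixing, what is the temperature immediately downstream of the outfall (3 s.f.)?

Flow-weighted mixing: C = (Q_r C_r + Q_w C_w)/(Q_r + Q_w)
= (28700×19.7 + 1090×22.1)/(28700 + 1090) = 589500/29790 = 19.79 °C.

19.8 °C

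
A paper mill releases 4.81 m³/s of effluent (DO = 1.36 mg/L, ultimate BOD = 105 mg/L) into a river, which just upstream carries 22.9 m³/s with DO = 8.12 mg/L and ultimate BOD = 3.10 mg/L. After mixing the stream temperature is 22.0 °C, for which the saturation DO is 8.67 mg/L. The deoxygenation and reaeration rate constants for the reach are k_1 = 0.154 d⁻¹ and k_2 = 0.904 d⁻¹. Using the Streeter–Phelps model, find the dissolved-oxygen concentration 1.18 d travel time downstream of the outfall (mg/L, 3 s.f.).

DO ≈ 5.99 mg/L

Mixed DO = (22.9×8.12 + 4.81×1.36)/(22.9+4.81) = 192.5/27.71 = 6.947 mg/L.
Mixed L₀ = (22.9×3.10 + 4.81×105)/(27.71) = 576.0/27.71 = 20.79 mg/L.
Initial deficit D₀ = C_s − DO₀ = 8.67 − 6.947 = 1.723 mg/L.
D(1.18) = [0.154×20.79/(0.904−0.154)](e^(−0.154×1.18) − e^(−0.904×1.18)) + 1.723 e^(−0.904×1.18)
= 4.269 × (0.8338 − 0.3441) + 1.723 × 0.3441 = 2.683 mg/L.
DO = 8.67 − 2.683 = 5.987 mg/L.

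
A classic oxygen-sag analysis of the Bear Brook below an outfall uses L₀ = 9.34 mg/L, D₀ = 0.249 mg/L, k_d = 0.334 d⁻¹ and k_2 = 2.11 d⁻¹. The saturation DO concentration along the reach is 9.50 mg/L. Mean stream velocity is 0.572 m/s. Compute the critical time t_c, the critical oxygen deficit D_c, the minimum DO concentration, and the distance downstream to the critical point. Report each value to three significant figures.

t_c ≈ 0.952 d; D_c ≈ 1.08 mg/L; min DO ≈ 8.42 mg/L; x_c ≈ 47.0 km

With k_2/k_d = 6.317 and 1 − D₀(k_2−k_d)/(k_d L₀) = 0.8582,
t_c = ln(6.317 × 0.8582) / (2.11 − 0.334) = ln(5.422) / 1.776 = 1.690/1.776 = 0.9518 d.
D_c = (k_d/k_2) L₀ e^(−k_d t_c) = (0.334/2.11) × 9.34 × e^(−0.334×0.9518) = 0.1583 × 9.34 × 0.7277 = 1.076 mg/L.
Minimum DO = C_s − D_c = 9.50 − 1.076 = 8.424 mg/L.
x_c = v t_c = 0.572 m/s × 0.9518 d × 86400 s/d = 47040 m ≈ 47.0 km.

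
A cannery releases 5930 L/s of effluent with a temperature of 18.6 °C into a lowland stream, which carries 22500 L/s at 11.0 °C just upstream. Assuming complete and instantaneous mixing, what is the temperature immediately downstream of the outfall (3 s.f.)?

Flow-weighted mixing: C = (Q_r C_r + Q_w C_w)/(Q_r + Q_w)
= (22500×11.0 + 5930×18.6)/(22500 + 5930) = 357800/28430 = 12.59 °C.

12.6 °C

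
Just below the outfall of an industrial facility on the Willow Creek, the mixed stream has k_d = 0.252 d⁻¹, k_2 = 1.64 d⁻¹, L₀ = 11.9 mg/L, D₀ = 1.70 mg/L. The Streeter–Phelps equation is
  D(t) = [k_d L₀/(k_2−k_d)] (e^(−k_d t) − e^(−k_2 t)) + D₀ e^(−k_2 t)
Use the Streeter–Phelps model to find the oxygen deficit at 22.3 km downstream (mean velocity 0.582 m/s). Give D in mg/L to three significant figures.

Travel time t = x/v = 22.3 km / (0.582 m/s) = 22300 m / 0.582 m/s = 38320 s = 0.4435 d.
k_d L₀/(k_2−k_d) = 0.252×11.9/(1.64−0.252) = 2.999/1.388 = 2.161 mg/L.
e^(−k_d t) = e^(−0.252×0.4435) = 0.8943; e^(−k_2 t) = e^(−1.64×0.4435) = 0.4832.
D = 2.161 × (0.8943 − 0.4832) + 1.70 × 0.4832 = 0.8881 + 0.8215 = 1.710 mg/L.

D ≈ 1.71 mg/L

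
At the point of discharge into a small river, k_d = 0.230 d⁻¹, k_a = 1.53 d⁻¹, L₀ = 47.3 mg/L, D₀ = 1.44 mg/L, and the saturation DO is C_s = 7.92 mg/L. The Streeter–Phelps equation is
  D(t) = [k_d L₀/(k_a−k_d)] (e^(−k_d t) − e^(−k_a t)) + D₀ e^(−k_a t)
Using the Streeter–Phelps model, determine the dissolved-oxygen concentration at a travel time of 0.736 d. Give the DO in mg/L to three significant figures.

DO ≈ 3.10 mg/L

k_d L₀/(k_a−k_d) = 0.230×47.3/(1.53−0.230) = 10.88/1.300 = 8.368 mg/L.
e^(−k_d t) = e^(−0.230×0.7360) = 0.8443; e^(−k_a t) = e^(−1.53×0.7360) = 0.3243.
D = 8.368 × (0.8443 − 0.3243) + 1.44 × 0.3243 = 4.351 + 0.4670 = 4.818 mg/L.
DO = C_s − D = 7.92 − 4.818 = 3.102 mg/L.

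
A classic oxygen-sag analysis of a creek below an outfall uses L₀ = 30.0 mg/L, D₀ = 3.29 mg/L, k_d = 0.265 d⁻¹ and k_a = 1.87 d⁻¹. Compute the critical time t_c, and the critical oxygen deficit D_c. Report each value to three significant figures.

With k_a/k_d = 7.057 and 1 − D₀(k_a−k_d)/(k_d L₀) = 0.3358,
t_c = ln(7.057 × 0.3358) / (1.87 − 0.265) = ln(2.370) / 1.605 = 0.8627/1.605 = 0.5375 d.
L(t_c) = L₀ e^(−k_d t_c) = 30.0 × 0.8672 = 26.02 mg/L, and at the critical point k_a D_c = k_d L, so D_c = (0.265/1.87) × 26.02 = 3.687 mg/L.

t_c ≈ 0.538 d; D_c ≈ 3.69 mg/L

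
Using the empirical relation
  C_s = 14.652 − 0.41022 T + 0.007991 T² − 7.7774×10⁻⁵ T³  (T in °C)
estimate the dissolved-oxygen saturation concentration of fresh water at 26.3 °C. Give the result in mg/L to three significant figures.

C_s ≈ 7.98 mg/L

C_s = 14.652 − 0.41022×26.3 + 0.007991×26.3² − 7.7774×10⁻⁵×26.3³ = 7.976 mg/L.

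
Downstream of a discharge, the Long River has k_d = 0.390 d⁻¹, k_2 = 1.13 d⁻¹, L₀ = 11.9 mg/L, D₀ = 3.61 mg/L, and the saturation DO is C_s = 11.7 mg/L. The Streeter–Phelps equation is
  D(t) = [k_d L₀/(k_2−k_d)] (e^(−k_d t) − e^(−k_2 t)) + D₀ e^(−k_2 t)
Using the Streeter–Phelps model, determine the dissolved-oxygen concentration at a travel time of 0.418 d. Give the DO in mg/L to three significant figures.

k_d L₀/(k_2−k_d) = 0.390×11.9/(1.13−0.390) = 4.641/0.7400 = 6.272 mg/L.
e^(−k_d t) = e^(−0.390×0.4180) = 0.8496; e^(−k_2 t) = e^(−1.13×0.4180) = 0.6235.
D = 6.272 × (0.8496 − 0.6235) + 3.61 × 0.6235 = 1.418 + 2.251 = 3.669 mg/L.
DO = C_s − D = 11.7 − 3.669 = 8.031 mg/L.

DO ≈ 8.03 mg/L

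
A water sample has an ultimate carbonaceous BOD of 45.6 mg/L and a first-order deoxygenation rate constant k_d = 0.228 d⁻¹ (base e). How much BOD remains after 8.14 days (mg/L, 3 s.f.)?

L ≈ 7.13 mg/L

L_t = L₀ e^(−k_d t) = 45.6 × e^(−0.228×8.14) = 45.6 × 0.1563 = 7.128 mg/L.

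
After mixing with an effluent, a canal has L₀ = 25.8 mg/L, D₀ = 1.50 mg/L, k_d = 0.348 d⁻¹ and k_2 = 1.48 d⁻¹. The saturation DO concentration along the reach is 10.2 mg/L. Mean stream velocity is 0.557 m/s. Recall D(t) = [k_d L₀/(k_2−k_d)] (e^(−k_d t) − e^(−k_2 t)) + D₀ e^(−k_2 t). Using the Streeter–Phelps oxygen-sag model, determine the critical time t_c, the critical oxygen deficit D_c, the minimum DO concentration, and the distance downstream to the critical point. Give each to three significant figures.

t_c ≈ 1.09 d; D_c ≈ 4.15 mg/L; min DO ≈ 6.05 mg/L; x_c ≈ 52.6 km

With k_2/k_d = 4.253 and 1 − D₀(k_2−k_d)/(k_d L₀) = 0.8109,
t_c = ln(4.253 × 0.8109) / (1.48 − 0.348) = ln(3.449) / 1.132 = 1.238/1.132 = 1.094 d.
D_c = (k_d/k_2) L₀ e^(−k_d t_c) = (0.348/1.48) × 25.8 × e^(−0.348×1.094) = 0.2351 × 25.8 × 0.6835 = 4.146 mg/L.
Minimum DO = C_s − D_c = 10.2 − 4.146 = 6.054 mg/L.
x_c = v t_c = 0.557 m/s × 1.094 d × 86400 s/d = 52630 m ≈ 52.6 km.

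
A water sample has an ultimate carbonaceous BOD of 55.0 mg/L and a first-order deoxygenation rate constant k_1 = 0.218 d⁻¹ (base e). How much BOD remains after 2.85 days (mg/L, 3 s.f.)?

L_t = L₀ e^(−k_1 t) = 55.0 × e^(−0.218×2.85) = 55.0 × 0.5372 = 29.55 mg/L.

L ≈ 29.5 mg/L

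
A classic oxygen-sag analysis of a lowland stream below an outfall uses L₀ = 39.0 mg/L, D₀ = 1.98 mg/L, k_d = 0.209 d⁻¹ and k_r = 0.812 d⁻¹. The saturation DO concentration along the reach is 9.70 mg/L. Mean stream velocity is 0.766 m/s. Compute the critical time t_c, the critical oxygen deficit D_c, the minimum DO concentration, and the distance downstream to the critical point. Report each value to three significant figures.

t_c = [1/(k_r−k_d)] ln[(k_r/k_d)(1 − D₀(k_r−k_d)/(k_d L₀))]
= [1/(0.812−0.209)] ln[(0.812/0.209)(1 − 1.98×0.6030/(0.209×39.0))]
= (1/0.6030) ln[3.885 × 0.8535] = 1.658 × ln(3.316) = 1.658 × 1.199 = 1.988 d.
L(t_c) = L₀ e^(−k_d t_c) = 39.0 × 0.6600 = 25.74 mg/L, and at the critical point k_r D_c = k_d L, so D_c = (0.209/0.812) × 25.74 = 6.625 mg/L.
Minimum DO = C_s − D_c = 9.70 − 6.625 = 3.075 mg/L.
x_c = v t_c = 0.766 m/s × 1.988 d × 86400 s/d = 131600 m ≈ 132 km.

t_c ≈ 1.99 d; D_c ≈ 6.63 mg/L; min DO ≈ 3.07 mg/L; x_c ≈ 132 km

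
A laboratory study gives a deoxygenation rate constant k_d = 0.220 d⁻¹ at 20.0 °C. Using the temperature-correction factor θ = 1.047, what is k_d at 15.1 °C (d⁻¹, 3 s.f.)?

k_d ≈ 0.176 d⁻¹

k_d(T₂) = k_d(T₁) · θ^(T₂−T₁) = 0.220 × 1.047^(15.1−20.0)
= 0.220 × 1.047^-4.90 = 0.220 × 0.7985 = 0.1757 d⁻¹.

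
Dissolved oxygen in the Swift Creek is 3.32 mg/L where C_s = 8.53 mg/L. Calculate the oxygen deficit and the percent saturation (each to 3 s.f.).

D = C_s − C = 8.53 − 3.32 = 5.21 mg/L.
% saturation = 3.32/8.53 × 100 = 38.9 %.

D ≈ 5.21 mg/L; 38.9 % saturation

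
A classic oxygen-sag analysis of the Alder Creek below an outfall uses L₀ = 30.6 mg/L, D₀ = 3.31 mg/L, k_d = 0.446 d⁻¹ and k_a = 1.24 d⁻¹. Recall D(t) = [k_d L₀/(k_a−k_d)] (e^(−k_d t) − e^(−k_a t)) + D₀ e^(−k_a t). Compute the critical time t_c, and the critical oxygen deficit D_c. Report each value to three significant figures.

t_c ≈ 1.02 d; D_c ≈ 6.99 mg/L

t_c = [1/(k_a−k_d)] ln[(k_a/k_d)(1 − D₀(k_a−k_d)/(k_d L₀))]
= [1/(1.24−0.446)] ln[(1.24/0.446)(1 − 3.31×0.7940/(0.446×30.6))]
= (1/0.7940) ln[2.780 × 0.8074] = 1.259 × ln(2.245) = 1.259 × 0.8086 = 1.018 d.
L(t_c) = L₀ e^(−k_d t_c) = 30.6 × 0.6349 = 19.43 mg/L, and at the critical point k_a D_c = k_d L, so D_c = (0.446/1.24) × 19.43 = 6.988 mg/L.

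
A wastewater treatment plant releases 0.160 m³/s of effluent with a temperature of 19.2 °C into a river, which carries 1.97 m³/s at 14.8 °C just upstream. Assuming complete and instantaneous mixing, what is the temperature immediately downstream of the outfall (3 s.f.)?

Flow-weighted mixing: C = (Q_r C_r + Q_w C_w)/(Q_r + Q_w)
= (1.97×14.8 + 0.160×19.2)/(1.97 + 0.160) = 32.23/2.130 = 15.13 °C.

15.1 °C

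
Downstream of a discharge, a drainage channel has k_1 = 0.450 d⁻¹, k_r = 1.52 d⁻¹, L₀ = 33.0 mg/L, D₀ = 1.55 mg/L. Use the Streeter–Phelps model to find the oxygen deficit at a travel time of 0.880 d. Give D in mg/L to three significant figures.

k_1 L₀/(k_r−k_1) = 0.450×33.0/(1.52−0.450) = 14.85/1.070 = 13.88 mg/L.
e^(−k_1 t) = e^(−0.450×0.8800) = 0.6730; e^(−k_r t) = e^(−1.52×0.8800) = 0.2625.
D = 13.88 × (0.6730 − 0.2625) + 1.55 × 0.2625 = 5.698 + 0.4068 = 6.104 mg/L.

D ≈ 6.10 mg/L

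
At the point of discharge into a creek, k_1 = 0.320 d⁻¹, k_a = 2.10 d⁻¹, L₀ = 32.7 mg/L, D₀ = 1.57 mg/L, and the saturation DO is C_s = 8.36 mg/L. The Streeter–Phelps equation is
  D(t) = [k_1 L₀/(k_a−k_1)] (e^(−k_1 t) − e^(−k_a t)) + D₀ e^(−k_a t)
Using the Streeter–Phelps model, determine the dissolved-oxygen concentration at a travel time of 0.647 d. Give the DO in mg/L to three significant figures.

DO ≈ 4.69 mg/L

k_1 L₀/(k_a−k_1) = 0.320×32.7/(2.10−0.320) = 10.46/1.780 = 5.879 mg/L.
e^(−k_1 t) = e^(−0.320×0.6470) = 0.8130; e^(−k_a t) = e^(−2.10×0.6470) = 0.2570.
D = 5.879 × (0.8130 − 0.2570) + 1.57 × 0.2570 = 3.268 + 0.4035 = 3.672 mg/L.
DO = C_s − D = 8.36 − 3.672 = 4.688 mg/L.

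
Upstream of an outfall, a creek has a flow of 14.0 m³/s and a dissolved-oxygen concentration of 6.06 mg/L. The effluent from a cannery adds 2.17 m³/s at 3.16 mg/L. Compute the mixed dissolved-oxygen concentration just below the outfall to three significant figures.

Flow-weighted mixing: C = (Q_r C_r + Q_w C_w)/(Q_r + Q_w)
= (14.0×6.06 + 2.17×3.16)/(14.0 + 2.17) = 91.70/16.17 = 5.671 mg/L.

5.67 mg/L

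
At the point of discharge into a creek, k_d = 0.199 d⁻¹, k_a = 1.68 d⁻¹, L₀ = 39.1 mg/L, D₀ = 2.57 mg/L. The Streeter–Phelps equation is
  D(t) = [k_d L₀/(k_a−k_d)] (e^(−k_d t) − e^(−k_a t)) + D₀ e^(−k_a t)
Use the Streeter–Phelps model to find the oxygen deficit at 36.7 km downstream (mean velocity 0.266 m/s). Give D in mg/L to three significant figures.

D ≈ 3.64 mg/L

Travel time t = x/v = 36.7 km / (0.266 m/s) = 36700 m / 0.266 m/s = 138000 s = 1.597 d.
k_d L₀/(k_a−k_d) = 0.199×39.1/(1.68−0.199) = 7.781/1.481 = 5.254 mg/L.
e^(−k_d t) = e^(−0.199×1.597) = 0.7278; e^(−k_a t) = e^(−1.68×1.597) = 0.06837.
D = 5.254 × (0.7278 − 0.06837) + 2.57 × 0.06837 = 3.464 + 0.1757 = 3.640 mg/L.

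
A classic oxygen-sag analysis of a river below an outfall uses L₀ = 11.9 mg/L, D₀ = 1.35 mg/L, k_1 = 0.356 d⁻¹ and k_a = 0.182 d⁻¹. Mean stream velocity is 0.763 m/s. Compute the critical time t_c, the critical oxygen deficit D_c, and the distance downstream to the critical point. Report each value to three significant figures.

t_c ≈ 3.55 d; D_c ≈ 6.59 mg/L; x_c ≈ 234 km

t_c = [1/(k_a−k_1)] ln[(k_a/k_1)(1 − D₀(k_a−k_1)/(k_1 L₀))]
= [1/(0.182−0.356)] ln[(0.182/0.356)(1 − 1.35×-0.1740/(0.356×11.9))]
= (1/-0.1740) ln[0.5112 × 1.055] = -5.747 × ln(0.5396) = -5.747 × -0.6170 = 3.546 d.
L(t_c) = L₀ e^(−k_1 t_c) = 11.9 × 0.2830 = 3.368 mg/L, and at the critical point k_a D_c = k_1 L, so D_c = (0.356/0.182) × 3.368 = 6.588 mg/L.
x_c = v t_c = 0.763 m/s × 3.546 d × 86400 s/d = 233700 m ≈ 234 km.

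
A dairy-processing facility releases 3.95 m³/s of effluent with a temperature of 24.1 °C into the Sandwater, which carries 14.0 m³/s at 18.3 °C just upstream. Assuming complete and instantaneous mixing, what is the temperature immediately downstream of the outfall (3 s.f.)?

19.6 °C

Flow-weighted mixing: C = (Q_r C_r + Q_w C_w)/(Q_r + Q_w)
= (14.0×18.3 + 3.95×24.1)/(14.0 + 3.95) = 351.4/17.95 = 19.58 °C.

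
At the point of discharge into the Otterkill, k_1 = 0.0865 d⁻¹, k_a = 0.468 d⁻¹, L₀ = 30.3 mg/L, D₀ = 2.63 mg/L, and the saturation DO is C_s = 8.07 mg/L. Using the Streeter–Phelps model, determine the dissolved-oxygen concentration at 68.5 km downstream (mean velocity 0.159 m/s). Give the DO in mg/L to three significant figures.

DO ≈ 4.02 mg/L

Travel time t = x/v = 68.5 km / (0.159 m/s) = 68500 m / 0.159 m/s = 430800 s = 4.986 d.
k_1 L₀/(k_a−k_1) = 0.0865×30.3/(0.468−0.0865) = 2.621/0.3815 = 6.870 mg/L.
e^(−k_1 t) = e^(−0.0865×4.986) = 0.6497; e^(−k_a t) = e^(−0.468×4.986) = 0.09695.
D = 6.870 × (0.6497 − 0.09695) + 2.63 × 0.09695 = 3.797 + 0.2550 = 4.052 mg/L.
DO = C_s − D = 8.07 − 4.052 = 4.018 mg/L.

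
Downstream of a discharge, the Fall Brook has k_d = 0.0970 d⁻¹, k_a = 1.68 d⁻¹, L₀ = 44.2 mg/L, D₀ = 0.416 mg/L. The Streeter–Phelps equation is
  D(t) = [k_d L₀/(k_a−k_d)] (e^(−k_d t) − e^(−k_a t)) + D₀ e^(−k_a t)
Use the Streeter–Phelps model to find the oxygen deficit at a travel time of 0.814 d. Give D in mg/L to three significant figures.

D ≈ 1.92 mg/L

k_d L₀/(k_a−k_d) = 0.0970×44.2/(1.68−0.0970) = 4.287/1.583 = 2.708 mg/L.
e^(−k_d t) = e^(−0.0970×0.8140) = 0.9241; e^(−k_a t) = e^(−1.68×0.8140) = 0.2547.
D = 2.708 × (0.9241 − 0.2547) + 0.416 × 0.2547 = 1.813 + 0.1060 = 1.919 mg/L.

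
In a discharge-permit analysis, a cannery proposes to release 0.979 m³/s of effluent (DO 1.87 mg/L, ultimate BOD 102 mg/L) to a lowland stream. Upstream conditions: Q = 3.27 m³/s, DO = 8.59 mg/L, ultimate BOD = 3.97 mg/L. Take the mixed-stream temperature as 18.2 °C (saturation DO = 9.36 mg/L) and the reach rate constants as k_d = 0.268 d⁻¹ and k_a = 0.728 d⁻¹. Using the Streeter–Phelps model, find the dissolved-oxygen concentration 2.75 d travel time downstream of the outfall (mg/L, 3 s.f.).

Mixed DO = (3.27×8.59 + 0.979×1.87)/(3.27+0.979) = 29.92/4.249 = 7.042 mg/L.
Mixed L₀ = (3.27×3.97 + 0.979×102)/(4.249) = 112.8/4.249 = 26.56 mg/L.
Initial deficit D₀ = C_s − DO₀ = 9.36 − 7.042 = 2.318 mg/L.
D(2.75) = [0.268×26.56/(0.728−0.268)](e^(−0.268×2.75) − e^(−0.728×2.75)) + 2.318 e^(−0.728×2.75)
= 15.47 × (0.4785 − 0.1351) + 2.318 × 0.1351 = 5.628 mg/L.
DO = 9.36 − 5.628 = 3.732 mg/L.

DO ≈ 3.73 mg/L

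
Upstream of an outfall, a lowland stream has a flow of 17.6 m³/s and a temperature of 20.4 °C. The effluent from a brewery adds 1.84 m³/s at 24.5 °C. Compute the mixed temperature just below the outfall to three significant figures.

20.8 °C

Flow-weighted mixing: C = (Q_r C_r + Q_w C_w)/(Q_r + Q_w)
= (17.6×20.4 + 1.84×24.5)/(17.6 + 1.84) = 404.1/19.44 = 20.79 °C.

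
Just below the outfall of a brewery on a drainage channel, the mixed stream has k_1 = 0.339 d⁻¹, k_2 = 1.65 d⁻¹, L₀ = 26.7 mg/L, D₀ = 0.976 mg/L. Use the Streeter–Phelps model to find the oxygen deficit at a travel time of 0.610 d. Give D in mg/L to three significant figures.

k_1 L₀/(k_2−k_1) = 0.339×26.7/(1.65−0.339) = 9.051/1.311 = 6.904 mg/L.
e^(−k_1 t) = e^(−0.339×0.6100) = 0.8132; e^(−k_2 t) = e^(−1.65×0.6100) = 0.3655.
D = 6.904 × (0.8132 − 0.3655) + 0.976 × 0.3655 = 3.091 + 0.3567 = 3.448 mg/L.

D ≈ 3.45 mg/L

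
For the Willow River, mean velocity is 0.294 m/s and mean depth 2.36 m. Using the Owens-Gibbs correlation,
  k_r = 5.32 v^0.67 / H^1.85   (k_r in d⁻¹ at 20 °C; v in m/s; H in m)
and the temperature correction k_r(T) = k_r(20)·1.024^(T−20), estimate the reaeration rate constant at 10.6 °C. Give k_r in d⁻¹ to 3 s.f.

k_r ≈ 0.383 d⁻¹

k_r(20) = 5.32 × 0.294^0.67 / 2.36^1.85 = 5.32 × 0.4403 / 4.897 = 0.4784 d⁻¹.
k_r(10.6) = 0.4784 × 1.024^(10.6−20) = 0.4784 × 0.8002 = 0.3828 d⁻¹.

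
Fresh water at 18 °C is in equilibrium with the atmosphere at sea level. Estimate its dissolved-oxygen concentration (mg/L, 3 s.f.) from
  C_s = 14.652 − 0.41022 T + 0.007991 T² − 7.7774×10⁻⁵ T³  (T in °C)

C_s ≈ 9.40 mg/L

C_s = 14.652 − 0.41022×18 + 0.007991×18² − 7.7774×10⁻⁵×18³ = 9.404 mg/L.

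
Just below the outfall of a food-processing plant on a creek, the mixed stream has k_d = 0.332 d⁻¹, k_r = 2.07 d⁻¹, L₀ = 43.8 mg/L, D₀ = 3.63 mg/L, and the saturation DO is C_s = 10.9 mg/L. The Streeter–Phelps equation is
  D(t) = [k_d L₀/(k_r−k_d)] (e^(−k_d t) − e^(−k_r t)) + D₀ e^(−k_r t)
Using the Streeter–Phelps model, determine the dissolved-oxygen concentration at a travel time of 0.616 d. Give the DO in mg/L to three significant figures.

k_d L₀/(k_r−k_d) = 0.332×43.8/(2.07−0.332) = 14.54/1.738 = 8.367 mg/L.
e^(−k_d t) = e^(−0.332×0.6160) = 0.8150; e^(−k_r t) = e^(−2.07×0.6160) = 0.2794.
D = 8.367 × (0.8150 − 0.2794) + 3.63 × 0.2794 = 4.482 + 1.014 = 5.496 mg/L.
DO = C_s − D = 10.9 − 5.496 = 5.404 mg/L.

DO ≈ 5.40 mg/L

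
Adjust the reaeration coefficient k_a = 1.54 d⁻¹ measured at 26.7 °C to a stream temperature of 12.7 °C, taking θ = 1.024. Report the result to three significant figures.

k_a(T₂) = k_a(T₁) · θ^(T₂−T₁) = 1.54 × 1.024^(12.7−26.7)
= 1.54 × 1.024^-14.0 = 1.54 × 0.7175 = 1.105 d⁻¹.

k_a ≈ 1.10 d⁻¹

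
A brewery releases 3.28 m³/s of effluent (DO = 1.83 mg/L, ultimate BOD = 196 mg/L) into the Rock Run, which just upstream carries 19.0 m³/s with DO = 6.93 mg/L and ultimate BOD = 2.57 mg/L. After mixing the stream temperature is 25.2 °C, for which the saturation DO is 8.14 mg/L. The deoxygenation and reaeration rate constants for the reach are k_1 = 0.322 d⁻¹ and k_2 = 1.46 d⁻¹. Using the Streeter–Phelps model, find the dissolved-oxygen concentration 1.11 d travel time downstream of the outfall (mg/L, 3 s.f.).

Mixed DO = (19.0×6.93 + 3.28×1.83)/(19.0+3.28) = 137.7/22.28 = 6.179 mg/L.
Mixed L₀ = (19.0×2.57 + 3.28×196)/(22.28) = 691.7/22.28 = 31.05 mg/L.
Initial deficit D₀ = C_s − DO₀ = 8.14 − 6.179 = 1.961 mg/L.
D(1.11) = [0.322×31.05/(1.46−0.322)](e^(−0.322×1.11) − e^(−1.46×1.11)) + 1.961 e^(−1.46×1.11)
= 8.785 × (0.6995 − 0.1978) + 1.961 × 0.1978 = 4.795 mg/L.
DO = 8.14 − 4.795 = 3.345 mg/L.

DO ≈ 3.34 mg/L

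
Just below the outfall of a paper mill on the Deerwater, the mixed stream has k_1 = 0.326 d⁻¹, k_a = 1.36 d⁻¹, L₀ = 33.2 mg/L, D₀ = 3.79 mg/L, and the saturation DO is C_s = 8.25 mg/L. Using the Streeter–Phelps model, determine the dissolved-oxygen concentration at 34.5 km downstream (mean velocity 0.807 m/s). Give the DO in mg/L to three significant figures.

Travel time t = x/v = 34.5 km / (0.807 m/s) = 34500 m / 0.807 m/s = 42750 s = 0.4948 d.
k_1 L₀/(k_a−k_1) = 0.326×33.2/(1.36−0.326) = 10.82/1.034 = 10.47 mg/L.
e^(−k_1 t) = e^(−0.326×0.4948) = 0.8510; e^(−k_a t) = e^(−1.36×0.4948) = 0.5102.
D = 10.47 × (0.8510 − 0.5102) + 3.79 × 0.5102 = 3.567 + 1.934 = 5.501 mg/L.
DO = C_s − D = 8.25 − 5.501 = 2.749 mg/L.

DO ≈ 2.75 mg/L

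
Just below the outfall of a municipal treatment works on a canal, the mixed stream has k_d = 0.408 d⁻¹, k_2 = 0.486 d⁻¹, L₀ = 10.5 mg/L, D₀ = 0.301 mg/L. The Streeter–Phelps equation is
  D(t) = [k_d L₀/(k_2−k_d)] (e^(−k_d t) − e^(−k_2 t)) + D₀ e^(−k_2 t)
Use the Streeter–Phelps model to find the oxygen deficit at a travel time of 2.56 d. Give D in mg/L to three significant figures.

D ≈ 3.58 mg/L

k_d L₀/(k_2−k_d) = 0.408×10.5/(0.486−0.408) = 4.284/0.07800 = 54.92 mg/L.
e^(−k_d t) = e^(−0.408×2.560) = 0.3519; e^(−k_2 t) = e^(−0.486×2.560) = 0.2882.
D = 54.92 × (0.3519 − 0.2882) + 0.301 × 0.2882 = 3.498 + 0.08674 = 3.585 mg/L.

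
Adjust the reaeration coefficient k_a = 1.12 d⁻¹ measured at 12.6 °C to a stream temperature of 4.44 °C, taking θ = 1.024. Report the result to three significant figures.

k_a ≈ 0.923 d⁻¹

k_a(T₂) = k_a(T₁) · θ^(T₂−T₁) = 1.12 × 1.024^(4.44−12.6)
= 1.12 × 1.024^-8.16 = 1.12 × 0.8240 = 0.9229 d⁻¹.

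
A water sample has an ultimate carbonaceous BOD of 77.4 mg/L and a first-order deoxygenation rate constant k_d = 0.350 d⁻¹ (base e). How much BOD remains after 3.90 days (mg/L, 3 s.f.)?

L_t = L₀ e^(−k_d t) = 77.4 × e^(−0.350×3.90) = 77.4 × 0.2554 = 19.77 mg/L.

L ≈ 19.8 mg/L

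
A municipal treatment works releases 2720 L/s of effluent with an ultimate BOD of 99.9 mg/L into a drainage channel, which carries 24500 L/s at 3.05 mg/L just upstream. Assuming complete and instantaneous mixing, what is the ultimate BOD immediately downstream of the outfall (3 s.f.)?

Flow-weighted mixing: C = (Q_r C_r + Q_w C_w)/(Q_r + Q_w)
= (24500×3.05 + 2720×99.9)/(24500 + 2720) = 346500/27220 = 12.73 mg/L.

12.7 mg/L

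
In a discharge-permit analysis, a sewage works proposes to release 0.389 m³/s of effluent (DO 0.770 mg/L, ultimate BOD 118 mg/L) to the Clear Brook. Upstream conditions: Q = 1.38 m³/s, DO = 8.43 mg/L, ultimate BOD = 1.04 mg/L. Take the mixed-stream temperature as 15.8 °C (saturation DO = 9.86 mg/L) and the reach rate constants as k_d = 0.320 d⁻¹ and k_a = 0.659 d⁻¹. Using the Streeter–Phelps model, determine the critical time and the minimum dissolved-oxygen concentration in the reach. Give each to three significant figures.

t_c ≈ 1.74 d; minimum DO ≈ 2.42 mg/L

Mixed DO = (1.38×8.43 + 0.389×0.770)/(1.38+0.389) = 11.93/1.769 = 6.746 mg/L.
Mixed L₀ = (1.38×1.04 + 0.389×118)/(1.769) = 47.34/1.769 = 26.76 mg/L.
Initial deficit D₀ = C_s − DO₀ = 9.86 − 6.746 = 3.114 mg/L.
t_c = (1/0.3390) ln[(0.659/0.320)(1 − 3.114×0.3390/(0.320×26.76))] = 2.950 × ln(1.805) = 1.743 d.
D_c = (0.320/0.659) × 26.76 × e^(−0.320×1.743) = 0.4856 × 26.76 × 0.5725 = 7.439 mg/L.
Minimum DO = 9.86 − 7.439 = 2.421 mg/L.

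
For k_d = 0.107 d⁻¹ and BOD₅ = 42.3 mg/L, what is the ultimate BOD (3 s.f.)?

L₀ ≈ 102 mg/L

BOD₅ = L₀(1 − e^(−5k_d)) ⇒ L₀ = BOD₅ / (1 − e^(−5×0.107))
= 42.3 / (1 − 0.5857) = 42.3 / 0.4143 = 102.1 mg/L.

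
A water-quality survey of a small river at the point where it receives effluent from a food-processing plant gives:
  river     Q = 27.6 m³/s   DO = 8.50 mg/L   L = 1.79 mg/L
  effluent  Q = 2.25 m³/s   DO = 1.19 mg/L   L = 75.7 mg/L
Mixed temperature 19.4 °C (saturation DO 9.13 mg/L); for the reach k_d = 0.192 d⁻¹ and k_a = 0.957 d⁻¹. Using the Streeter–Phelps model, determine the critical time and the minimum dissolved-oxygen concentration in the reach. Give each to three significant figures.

t_c ≈ 0.767 d; minimum DO ≈ 7.86 mg/L

Mixed DO = (27.6×8.50 + 2.25×1.19)/(27.6+2.25) = 237.3/29.85 = 7.949 mg/L.
Mixed L₀ = (27.6×1.79 + 2.25×75.7)/(29.85) = 219.7/29.85 = 7.361 mg/L.
Initial deficit D₀ = C_s − DO₀ = 9.13 − 7.949 = 1.181 mg/L.
t_c = (1/0.7650) ln[(0.957/0.192)(1 − 1.181×0.7650/(0.192×7.361))] = 1.307 × ln(1.798) = 0.7670 d.
D_c = (0.192/0.957) × 7.361 × e^(−0.192×0.7670) = 0.2006 × 7.361 × 0.8631 = 1.275 mg/L.
Minimum DO = 9.13 − 1.275 = 7.855 mg/L.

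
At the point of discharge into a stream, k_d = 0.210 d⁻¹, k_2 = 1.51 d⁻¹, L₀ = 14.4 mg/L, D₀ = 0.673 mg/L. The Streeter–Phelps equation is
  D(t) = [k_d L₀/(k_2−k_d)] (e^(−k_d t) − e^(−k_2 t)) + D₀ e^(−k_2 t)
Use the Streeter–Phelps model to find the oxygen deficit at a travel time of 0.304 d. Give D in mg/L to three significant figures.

k_d L₀/(k_2−k_d) = 0.210×14.4/(1.51−0.210) = 3.024/1.300 = 2.326 mg/L.
e^(−k_d t) = e^(−0.210×0.3040) = 0.9382; e^(−k_2 t) = e^(−1.51×0.3040) = 0.6319.
D = 2.326 × (0.9382 − 0.6319) + 0.673 × 0.6319 = 0.7124 + 0.4253 = 1.138 mg/L.

D ≈ 1.14 mg/L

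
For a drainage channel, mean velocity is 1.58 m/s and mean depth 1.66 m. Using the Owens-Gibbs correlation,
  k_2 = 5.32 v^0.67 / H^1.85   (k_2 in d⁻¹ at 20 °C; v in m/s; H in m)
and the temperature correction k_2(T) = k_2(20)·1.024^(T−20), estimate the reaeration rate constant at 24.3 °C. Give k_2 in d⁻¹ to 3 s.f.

k_2(20) = 5.32 × 1.58^0.67 / 1.66^1.85 = 5.32 × 1.359 / 2.554 = 2.830 d⁻¹.
k_2(24.3) = 2.830 × 1.024^(24.3−20) = 2.830 × 1.107 = 3.134 d⁻¹.

k_2 ≈ 3.13 d⁻¹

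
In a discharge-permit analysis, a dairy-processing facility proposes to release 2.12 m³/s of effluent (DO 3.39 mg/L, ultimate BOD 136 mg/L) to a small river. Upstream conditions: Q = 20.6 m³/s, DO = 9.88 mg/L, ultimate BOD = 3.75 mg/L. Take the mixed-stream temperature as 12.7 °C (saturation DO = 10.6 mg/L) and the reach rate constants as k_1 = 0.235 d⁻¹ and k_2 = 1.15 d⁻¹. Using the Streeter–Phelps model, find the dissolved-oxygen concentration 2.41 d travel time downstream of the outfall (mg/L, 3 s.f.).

DO ≈ 8.43 mg/L

Mixed DO = (20.6×9.88 + 2.12×3.39)/(20.6+2.12) = 210.7/22.72 = 9.274 mg/L.
Mixed L₀ = (20.6×3.75 + 2.12×136)/(22.72) = 365.6/22.72 = 16.09 mg/L.
Initial deficit D₀ = C_s − DO₀ = 10.6 − 9.274 = 1.326 mg/L.
D(2.41) = [0.235×16.09/(1.15−0.235)](e^(−0.235×2.41) − e^(−1.15×2.41)) + 1.326 e^(−1.15×2.41)
= 4.132 × (0.5676 − 0.06257) + 1.326 × 0.06257 = 2.170 mg/L.
DO = 10.6 − 2.170 = 8.430 mg/L.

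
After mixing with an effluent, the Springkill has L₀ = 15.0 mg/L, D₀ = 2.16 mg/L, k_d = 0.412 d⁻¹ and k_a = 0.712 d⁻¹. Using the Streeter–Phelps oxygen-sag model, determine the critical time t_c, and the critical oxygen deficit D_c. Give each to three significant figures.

With k_a/k_d = 1.728 and 1 − D₀(k_a−k_d)/(k_d L₀) = 0.8951,
t_c = ln(1.728 × 0.8951) / (0.712 − 0.412) = ln(1.547) / 0.3000 = 0.4363/0.3000 = 1.454 d.
L(t_c) = L₀ e^(−k_d t_c) = 15.0 × 0.5493 = 8.239 mg/L, and at the critical point k_a D_c = k_d L, so D_c = (0.412/0.712) × 8.239 = 4.768 mg/L.

t_c ≈ 1.45 d; D_c ≈ 4.77 mg/L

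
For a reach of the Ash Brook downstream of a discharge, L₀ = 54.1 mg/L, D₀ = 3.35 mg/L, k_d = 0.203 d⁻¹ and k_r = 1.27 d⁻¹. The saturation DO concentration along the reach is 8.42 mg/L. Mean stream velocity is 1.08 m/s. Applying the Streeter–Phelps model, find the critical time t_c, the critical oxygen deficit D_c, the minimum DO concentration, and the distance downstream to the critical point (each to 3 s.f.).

t_c ≈ 1.35 d; D_c ≈ 6.58 mg/L; min DO ≈ 1.84 mg/L; x_c ≈ 126 km

At the critical point dD/dt = 0, so k_d L₀ e^(−k_d t) = k_r D. Substituting D(t) from the Streeter–Phelps equation and solving for t gives
t_c = ln[(k_r/k_d)(1 − D₀(k_r−k_d)/(k_d L₀))] / (k_r−k_d).
Here k_r−k_d = 1.067 d⁻¹ and 1 − D₀(k_r−k_d)/(k_d L₀) = 1 − 3.35×1.067/(0.203×54.1) = 0.6745, so
t_c = ln(6.256 × 0.6745) / 1.067 = 1.440 / 1.067 = 1.349 d.
L(t_c) = L₀ e^(−k_d t_c) = 54.1 × 0.7604 = 41.14 mg/L, and at the critical point k_r D_c = k_d L, so D_c = (0.203/1.27) × 41.14 = 6.575 mg/L.
Minimum DO = C_s − D_c = 8.42 − 6.575 = 1.845 mg/L.
x_c = v t_c = 1.08 m/s × 1.349 d × 86400 s/d = 125900 m ≈ 126 km.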